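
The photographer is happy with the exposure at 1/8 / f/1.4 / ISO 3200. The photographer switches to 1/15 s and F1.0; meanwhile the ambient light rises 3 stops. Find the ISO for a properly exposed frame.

Scene light: 3 stops brighter.
Shutter speed: 1/8 → 1/15 — 1 stop shorter (darker).
Aperture: f/1.4 → f/1.0 — 1 stop larger aperture (brighter).
Net so far: 3 stops brighter. ISO: 3200 → 1600 → 800 → 400.

ISO 400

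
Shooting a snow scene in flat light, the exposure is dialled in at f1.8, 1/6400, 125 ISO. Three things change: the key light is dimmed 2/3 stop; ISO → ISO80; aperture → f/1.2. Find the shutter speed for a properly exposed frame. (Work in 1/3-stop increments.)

1/5000s

Scene light: 2/3 stop darker.
ISO: 125 → 100 → 80 — 2/3 stop dropped (darker).
Aperture: f/1.8 → f/1.6 → f/1.4 → f/1.2 — 1 stop wider (brighter).
Net so far: 1/3 stop darker. Shutter speed: 1/6400 → 1/5000.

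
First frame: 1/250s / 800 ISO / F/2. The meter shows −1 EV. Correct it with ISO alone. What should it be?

Underexposed by 1 stop → need 1 stop brighter.
ISO: 800 → 1600.

ISO 1600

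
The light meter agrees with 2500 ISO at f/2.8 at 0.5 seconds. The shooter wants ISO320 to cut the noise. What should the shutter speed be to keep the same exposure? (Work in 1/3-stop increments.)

ISO: 2500 → 2000 → 1600 → 1250 → 1000 → 800 → 640 → 500 → 400 → 320 — 3 stops dropped (darker).
Need 3 stops brighter from the shutter speed: 0.5 → 0.6 → 0.8 → 1 → 1.3 → 1.6 → 2 → 2.5 → 3.2 → 4.

4 s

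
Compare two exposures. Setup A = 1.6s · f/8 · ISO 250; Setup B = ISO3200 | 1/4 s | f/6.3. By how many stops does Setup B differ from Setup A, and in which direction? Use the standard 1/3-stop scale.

Aperture: f/8 → f/7.1 → f/6.3 — 2/3 stop opened up (brighter).
Shutter speed: 1.6 → 1.3 → 1 → 0.8 → 0.6 → 0.5 → 0.4 → 0.3 → 1/4 — 2 2/3 stops faster (darker).
ISO: 250 → 320 → 400 → 500 → 640 → 800 → 1000 → 1250 → 1600 → 2000 → 2500 → 3200 — 3 2/3 stops raised (brighter).
Net: +2/3 −2 2/3 +3 2/3 = +1 2/3 stops.

1 2/3 stops brighter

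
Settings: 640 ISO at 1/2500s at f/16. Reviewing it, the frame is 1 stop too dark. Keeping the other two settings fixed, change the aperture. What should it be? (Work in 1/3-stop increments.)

f/11

Underexposed by 1 stop → need 1 stop brighter.
Aperture: f/16 → f/14 → f/13 → f/11.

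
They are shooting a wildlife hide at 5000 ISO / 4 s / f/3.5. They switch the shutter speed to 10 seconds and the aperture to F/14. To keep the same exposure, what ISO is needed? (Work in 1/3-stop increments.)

ISO 32000

Shutter speed: 4 → 5 → 6 → 8 → 10 — 1 1/3 stops longer (brighter).
Aperture: f/3.5 → f/4 → f/4.5 → f/5 → f/5.6 → f/6.3 → f/7.1 → f/8 → f/9 → f/10 → f/11 → f/13 → f/14 — 4 stops smaller aperture (darker).
Net change so far: 2 2/3 stops darker. Offset with the ISO: 5000 → 6400 → 8000 → 10000 → 12800 → 16000 → 20000 → 25600 → 32000.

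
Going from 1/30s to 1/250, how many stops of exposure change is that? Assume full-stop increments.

3 stops

1/30 → 1/60 → 1/125 → 1/250 — count the steps: 3 stops.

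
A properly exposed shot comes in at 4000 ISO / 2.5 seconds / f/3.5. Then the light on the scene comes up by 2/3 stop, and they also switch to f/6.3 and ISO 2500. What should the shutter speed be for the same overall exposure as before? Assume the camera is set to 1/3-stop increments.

Scene light: 2/3 stop brighter.
Aperture: f/3.5 → f/4 → f/4.5 → f/5 → f/5.6 → f/6.3 — 1 2/3 stops narrower (darker).
ISO: 4000 → 3200 → 2500 — 2/3 stop lower (darker).
Net so far: 1 2/3 stops darker. Shutter speed: 2.5 → 3.2 → 4 → 5 → 6 → 8.

8 s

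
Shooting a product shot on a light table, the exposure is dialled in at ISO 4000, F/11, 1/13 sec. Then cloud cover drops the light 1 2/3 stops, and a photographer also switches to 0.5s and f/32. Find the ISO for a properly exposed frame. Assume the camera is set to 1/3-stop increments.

Scene light: 1 2/3 stops darker.
Shutter speed: 1/13 → 1/10 → 1/8 → 1/6 → 1/5 → 1/4 → 0.3 → 0.4 → 0.5 — 2 2/3 stops longer (brighter).
Aperture: f/11 → f/13 → f/14 → f/16 → f/18 → f/20 → f/22 → f/25 → f/29 → f/32 — 3 stops smaller aperture (darker).
Net so far: 2 stops darker. ISO: 4000 → 5000 → 6400 → 8000 → 10000 → 12800 → 16000.

ISO 16000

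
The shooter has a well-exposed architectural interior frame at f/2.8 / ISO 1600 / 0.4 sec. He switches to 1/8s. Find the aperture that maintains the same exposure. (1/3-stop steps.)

f/1.6

Shutter speed: 0.4 → 0.3 → 1/4 → 1/5 → 1/6 → 1/8 — 1 2/3 stops shorter (darker).
Need 1 2/3 stops brighter from the aperture: f/2.8 → f/2.5 → f/2.2 → f/2 → f/1.8 → f/1.6.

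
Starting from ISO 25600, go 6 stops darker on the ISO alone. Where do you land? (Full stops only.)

ISO 400

ISO: 25600 → 12800 → 6400 → 3200 → 1600 → 800 → 400 — 6 stops dropped (darker).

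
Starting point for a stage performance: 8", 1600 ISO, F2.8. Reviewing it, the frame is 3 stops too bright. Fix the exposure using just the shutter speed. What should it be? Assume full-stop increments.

1 s

Overexposed by 3 stops → need 3 stops darker.
Shutter speed: 8 → 4 → 2 → 1.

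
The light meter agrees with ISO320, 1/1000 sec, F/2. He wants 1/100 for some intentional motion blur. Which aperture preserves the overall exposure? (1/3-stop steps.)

f/6.3

Shutter speed: 1/1000 → 1/800 → 1/640 → 1/500 → 1/400 → 1/320 → 1/250 → 1/200 → 1/160 → 1/125 → 1/100 — 3 1/3 stops longer (brighter).
Need 3 1/3 stops darker from the aperture: f/2 → f/2.2 → f/2.5 → f/2.8 → f/3.2 → f/3.5 → f/4 → f/4.5 → f/5 → f/5.6 → f/6.3.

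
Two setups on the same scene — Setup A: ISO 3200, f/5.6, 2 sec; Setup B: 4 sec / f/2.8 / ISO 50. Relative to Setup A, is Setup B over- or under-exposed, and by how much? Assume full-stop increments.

3 stops darker

Aperture: f/5.6 → f/4 → f/2.8 — 2 stops opened up (brighter).
Shutter speed: 2 → 4 — 1 stop longer (brighter).
ISO: 3200 → 1600 → 800 → 400 → 200 → 100 → 50 — 6 stops dropped (darker).
Net: +2 +1 −6 = −3 stops.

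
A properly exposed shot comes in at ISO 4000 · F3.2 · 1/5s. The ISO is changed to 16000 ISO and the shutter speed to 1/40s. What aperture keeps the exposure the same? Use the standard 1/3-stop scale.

ISO: 4000 → 5000 → 6400 → 8000 → 10000 → 12800 → 16000 — 2 stops higher (brighter).
Shutter speed: 1/5 → 1/6 → 1/8 → 1/10 → 1/13 → 1/15 → 1/20 → 1/25 → 1/30 → 1/40 — 3 stops faster (darker).
Net change so far: 1 stop darker. Offset with the aperture: f/3.2 → f/2.8 → f/2.5 → f/2.2.

f/2.2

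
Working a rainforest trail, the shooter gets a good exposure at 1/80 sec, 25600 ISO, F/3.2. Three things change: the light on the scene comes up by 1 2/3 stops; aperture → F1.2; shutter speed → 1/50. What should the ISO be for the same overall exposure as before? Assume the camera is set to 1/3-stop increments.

Scene light: 1 2/3 stops brighter.
Aperture: f/3.2 → f/2.8 → f/2.5 → f/2.2 → f/2 → f/1.8 → f/1.6 → f/1.4 → f/1.2 — 2 2/3 stops larger aperture (brighter).
Shutter speed: 1/80 → 1/60 → 1/50 — 2/3 stop longer (brighter).
Net so far: 5 stops brighter. ISO: 25600 → 20000 → 16000 → 12800 → 10000 → 8000 → 6400 → 5000 → 4000 → 3200 → 2500 → 2000 → 1600 → 1250 → 1000 → 800.

ISO 800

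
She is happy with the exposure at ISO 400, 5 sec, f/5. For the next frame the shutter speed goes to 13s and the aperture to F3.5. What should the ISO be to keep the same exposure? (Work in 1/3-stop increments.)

ISO 80

Shutter speed: 5 → 6 → 8 → 10 → 13 — 1 1/3 stops slower (brighter).
Aperture: f/5 → f/4.5 → f/4 → f/3.5 — 1 stop larger aperture (brighter).
Net change so far: 2 1/3 stops brighter. Offset with the ISO: 400 → 320 → 250 → 200 → 160 → 125 → 100 → 80.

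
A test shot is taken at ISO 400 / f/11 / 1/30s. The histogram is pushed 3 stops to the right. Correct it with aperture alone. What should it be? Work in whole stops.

Overexposed by 3 stops → need 3 stops darker.
Aperture: f/11 → f/16 → f/22 → f/32.

f/32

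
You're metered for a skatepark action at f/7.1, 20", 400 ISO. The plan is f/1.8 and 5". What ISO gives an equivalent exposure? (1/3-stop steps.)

Aperture: f/7.1 → f/6.3 → f/5.6 → f/5 → f/4.5 → f/4 → f/3.5 → f/3.2 → f/2.8 → f/2.5 → f/2.2 → f/2 → f/1.8 — 4 stops larger aperture (brighter).
Shutter speed: 20 → 15 → 13 → 10 → 8 → 6 → 5 — 2 stops shorter (darker).
Net change so far: 2 stops brighter. Offset with the ISO: 400 → 320 → 250 → 200 → 160 → 125 → 100.

ISO 100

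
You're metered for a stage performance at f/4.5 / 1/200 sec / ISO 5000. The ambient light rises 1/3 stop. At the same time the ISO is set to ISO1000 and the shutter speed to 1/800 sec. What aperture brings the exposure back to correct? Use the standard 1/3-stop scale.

Scene light: 1/3 stop brighter.
ISO: 5000 → 4000 → 3200 → 2500 → 2000 → 1600 → 1250 → 1000 — 2 1/3 stops dropped (darker).
Shutter speed: 1/200 → 1/250 → 1/320 → 1/400 → 1/500 → 1/640 → 1/800 — 2 stops shorter (darker).
Net so far: 4 stops darker. Aperture: f/4.5 → f/4 → f/3.5 → f/3.2 → f/2.8 → f/2.5 → f/2.2 → f/2 → f/1.8 → f/1.6 → f/1.4 → f/1.2 → f/1.1.

f/1.1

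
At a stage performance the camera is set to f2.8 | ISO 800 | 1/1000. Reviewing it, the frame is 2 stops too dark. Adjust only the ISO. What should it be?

Underexposed by 2 stops → need 2 stops brighter.
ISO: 800 → 1600 → 3200.

ISO 3200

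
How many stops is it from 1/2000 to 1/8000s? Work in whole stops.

2 stops

1/2000 → 1/4000 → 1/8000 — count the steps: 2 stops.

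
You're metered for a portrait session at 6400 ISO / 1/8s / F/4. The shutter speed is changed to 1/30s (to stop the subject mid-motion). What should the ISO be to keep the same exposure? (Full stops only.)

ISO 25600

Shutter speed: 1/8 → 1/15 → 1/30 — 2 stops faster (darker).
Need 2 stops brighter from the ISO: 6400 → 12800 → 25600.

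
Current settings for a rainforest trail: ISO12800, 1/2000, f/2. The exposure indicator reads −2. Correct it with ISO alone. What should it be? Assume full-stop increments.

Underexposed by 2 stops → need 2 stops brighter.
ISO: 12800 → 25600 → 51200.

ISO 51200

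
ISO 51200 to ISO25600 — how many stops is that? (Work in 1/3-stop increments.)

51200 → 40000 → 32000 → 25600 — count the steps: 3 third-stops = 1 stop.

1 stop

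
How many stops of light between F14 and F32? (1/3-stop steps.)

f/14 → f/16 → f/18 → f/20 → f/22 → f/25 → f/29 → f/32 — count the steps: 7 third-stops = 2 1/3 stops.

2 1/3 stops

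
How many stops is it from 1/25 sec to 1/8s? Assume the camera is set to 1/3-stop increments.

1 2/3 stops

1/25 → 1/20 → 1/15 → 1/13 → 1/10 → 1/8 — count the steps: 5 third-stops = 1 2/3 stops.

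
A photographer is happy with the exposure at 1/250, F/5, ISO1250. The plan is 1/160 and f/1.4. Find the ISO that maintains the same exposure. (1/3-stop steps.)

ISO 64

Shutter speed: 1/250 → 1/200 → 1/160 — 2/3 stop slower (brighter).
Aperture: f/5 → f/4.5 → f/4 → f/3.5 → f/3.2 → f/2.8 → f/2.5 → f/2.2 → f/2 → f/1.8 → f/1.6 → f/1.4 — 3 2/3 stops opened up (brighter).
Net change so far: 4 1/3 stops brighter. Offset with the ISO: 1250 → 1000 → 800 → 640 → 500 → 400 → 320 → 250 → 200 → 160 → 125 → 100 → 80 → 64.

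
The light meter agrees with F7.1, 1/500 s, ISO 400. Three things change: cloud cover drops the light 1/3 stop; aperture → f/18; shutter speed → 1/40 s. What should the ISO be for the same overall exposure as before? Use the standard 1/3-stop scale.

Scene light: 1/3 stop darker.
Aperture: f/7.1 → f/8 → f/9 → f/10 → f/11 → f/13 → f/14 → f/16 → f/18 — 2 2/3 stops narrower (darker).
Shutter speed: 1/500 → 1/400 → 1/320 → 1/250 → 1/200 → 1/160 → 1/125 → 1/100 → 1/80 → 1/60 → 1/50 → 1/40 — 3 2/3 stops longer (brighter).
Net so far: 2/3 stop brighter. ISO: 400 → 320 → 250.

ISO 250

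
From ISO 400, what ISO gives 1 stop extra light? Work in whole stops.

ISO 800

ISO: 400 → 800 — 1 stop higher (brighter).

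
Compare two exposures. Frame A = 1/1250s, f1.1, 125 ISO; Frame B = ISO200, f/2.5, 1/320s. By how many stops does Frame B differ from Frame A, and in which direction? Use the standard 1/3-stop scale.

Aperture: f/1.1 → f/1.2 → f/1.4 → f/1.6 → f/1.8 → f/2 → f/2.2 → f/2.5 — 2 1/3 stops smaller aperture (darker).
Shutter speed: 1/1250 → 1/1000 → 1/800 → 1/640 → 1/500 → 1/400 → 1/320 — 2 stops slower (brighter).
ISO: 125 → 160 → 200 — 2/3 stop higher (brighter).
Net: −2 1/3 +2 +2/3 = +1/3 stops.

1/3 stop brighter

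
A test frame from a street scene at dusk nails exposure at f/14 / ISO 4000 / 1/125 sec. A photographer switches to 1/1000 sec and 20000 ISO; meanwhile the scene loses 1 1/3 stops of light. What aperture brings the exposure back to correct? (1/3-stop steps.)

Scene light: 1 1/3 stops darker.
Shutter speed: 1/125 → 1/160 → 1/200 → 1/250 → 1/320 → 1/400 → 1/500 → 1/640 → 1/800 → 1/1000 — 3 stops shorter (darker).
ISO: 4000 → 5000 → 6400 → 8000 → 10000 → 12800 → 16000 → 20000 — 2 1/3 stops higher (brighter).
Net so far: 2 stops darker. Aperture: f/14 → f/13 → f/11 → f/10 → f/9 → f/8 → f/7.1.

f/7.1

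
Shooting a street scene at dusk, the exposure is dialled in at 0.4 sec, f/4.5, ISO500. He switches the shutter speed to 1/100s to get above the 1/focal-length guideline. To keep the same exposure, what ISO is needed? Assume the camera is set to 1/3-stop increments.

ISO 20000

Shutter speed: 0.4 → 0.3 → 1/4 → 1/5 → 1/6 → 1/8 → 1/10 → 1/13 → 1/15 → 1/20 → 1/25 → 1/30 → 1/40 → 1/50 → 1/60 → 1/80 → 1/100 — 5 1/3 stops shorter (darker).
Need 5 1/3 stops brighter from the ISO: 500 → 640 → 800 → 1000 → 1250 → 1600 → 2000 → 2500 → 3200 → 4000 → 5000 → 6400 → 8000 → 10000 → 12800 → 16000 → 20000.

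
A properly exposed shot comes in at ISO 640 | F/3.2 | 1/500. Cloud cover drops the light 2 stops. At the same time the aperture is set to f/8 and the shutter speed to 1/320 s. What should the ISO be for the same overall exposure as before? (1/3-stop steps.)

ISO 10000

Scene light: 2 stops darker.
Aperture: f/3.2 → f/3.5 → f/4 → f/4.5 → f/5 → f/5.6 → f/6.3 → f/7.1 → f/8 — 2 2/3 stops narrower (darker).
Shutter speed: 1/500 → 1/400 → 1/320 — 2/3 stop slower (brighter).
Net so far: 4 stops darker. ISO: 640 → 800 → 1000 → 1250 → 1600 → 2000 → 2500 → 3200 → 4000 → 5000 → 6400 → 8000 → 10000.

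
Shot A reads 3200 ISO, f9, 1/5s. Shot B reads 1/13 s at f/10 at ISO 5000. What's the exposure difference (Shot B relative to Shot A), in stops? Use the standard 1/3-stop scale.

1 stop darker

Aperture: f/9 → f/10 — 1/3 stop smaller aperture (darker).
Shutter speed: 1/5 → 1/6 → 1/8 → 1/10 → 1/13 — 1 1/3 stops faster (darker).
ISO: 3200 → 4000 → 5000 — 2/3 stop raised (brighter).
Net: −1/3 −1 1/3 +2/3 = −1 stop.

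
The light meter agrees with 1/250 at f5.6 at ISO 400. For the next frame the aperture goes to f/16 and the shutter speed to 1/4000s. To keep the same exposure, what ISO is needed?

Aperture: f/5.6 → f/8 → f/11 → f/16 — 3 stops narrower (darker).
Shutter speed: 1/250 → 1/500 → 1/1000 → 1/2000 → 1/4000 — 4 stops shorter (darker).
Net change so far: 7 stops darker. Offset with the ISO: 400 → 800 → 1600 → 3200 → 6400 → 12800 → 25600 → 51200.

ISO 51200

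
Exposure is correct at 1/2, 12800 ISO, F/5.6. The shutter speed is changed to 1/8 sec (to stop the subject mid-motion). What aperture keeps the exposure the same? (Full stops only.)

f/2.8

Shutter speed: 1/2 → 1/4 → 1/8 — 2 stops shorter (darker).
Need 2 stops brighter from the aperture: f/5.6 → f/4 → f/2.8.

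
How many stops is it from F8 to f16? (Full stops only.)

f/8 → f/11 → f/16 — count the steps: 2 stops.

2 stops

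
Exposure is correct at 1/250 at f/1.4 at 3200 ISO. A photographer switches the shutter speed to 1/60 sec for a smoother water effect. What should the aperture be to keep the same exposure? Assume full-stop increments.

Shutter speed: 1/250 → 1/125 → 1/60 — 2 stops slower (brighter).
Need 2 stops darker from the aperture: f/1.4 → f/2 → f/2.8.

f/2.8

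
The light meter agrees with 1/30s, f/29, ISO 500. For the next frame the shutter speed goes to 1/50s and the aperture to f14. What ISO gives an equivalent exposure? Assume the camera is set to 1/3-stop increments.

Shutter speed: 1/30 → 1/40 → 1/50 — 2/3 stop shorter (darker).
Aperture: f/29 → f/25 → f/22 → f/20 → f/18 → f/16 → f/14 — 2 stops opened up (brighter).
Net change so far: 1 1/3 stops brighter. Offset with the ISO: 500 → 400 → 320 → 250 → 200.

ISO 200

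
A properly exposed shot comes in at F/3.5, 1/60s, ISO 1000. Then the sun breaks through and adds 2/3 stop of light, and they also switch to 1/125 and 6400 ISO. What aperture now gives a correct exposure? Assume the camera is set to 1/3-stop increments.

f/8

Scene light: 2/3 stop brighter.
Shutter speed: 1/60 → 1/80 → 1/100 → 1/125 — 1 stop faster (darker).
ISO: 1000 → 1250 → 1600 → 2000 → 2500 → 3200 → 4000 → 5000 → 6400 — 2 2/3 stops raised (brighter).
Net so far: 2 1/3 stops brighter. Aperture: f/3.5 → f/4 → f/4.5 → f/5 → f/5.6 → f/6.3 → f/7.1 → f/8.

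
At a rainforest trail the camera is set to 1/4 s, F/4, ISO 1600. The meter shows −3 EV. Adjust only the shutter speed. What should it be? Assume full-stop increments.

Underexposed by 3 stops → need 3 stops brighter.
Shutter speed: 1/4 → 1/2 → 1 → 2.

2 s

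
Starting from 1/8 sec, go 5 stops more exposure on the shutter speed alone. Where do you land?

4 s

Shutter speed: 1/8 → 1/4 → 1/2 → 1 → 2 → 4 — 5 stops slower (brighter).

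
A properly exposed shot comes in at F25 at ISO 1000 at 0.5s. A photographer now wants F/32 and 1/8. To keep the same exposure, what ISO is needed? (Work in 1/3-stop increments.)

ISO 6400

Aperture: f/25 → f/29 → f/32 — 2/3 stop smaller aperture (darker).
Shutter speed: 0.5 → 0.4 → 0.3 → 1/4 → 1/5 → 1/6 → 1/8 — 2 stops faster (darker).
Net change so far: 2 2/3 stops darker. Offset with the ISO: 1000 → 1250 → 1600 → 2000 → 2500 → 3200 → 4000 → 5000 → 6400.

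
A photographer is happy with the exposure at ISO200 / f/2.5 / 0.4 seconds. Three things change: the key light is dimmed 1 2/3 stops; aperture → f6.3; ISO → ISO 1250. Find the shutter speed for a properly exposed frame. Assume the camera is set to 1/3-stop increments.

Scene light: 1 2/3 stops darker.
Aperture: f/2.5 → f/2.8 → f/3.2 → f/3.5 → f/4 → f/4.5 → f/5 → f/5.6 → f/6.3 — 2 2/3 stops stopped down (darker).
ISO: 200 → 250 → 320 → 400 → 500 → 640 → 800 → 1000 → 1250 — 2 2/3 stops raised (brighter).
Net so far: 1 2/3 stops darker. Shutter speed: 0.4 → 0.5 → 0.6 → 0.8 → 1 → 1.3.

1.3 s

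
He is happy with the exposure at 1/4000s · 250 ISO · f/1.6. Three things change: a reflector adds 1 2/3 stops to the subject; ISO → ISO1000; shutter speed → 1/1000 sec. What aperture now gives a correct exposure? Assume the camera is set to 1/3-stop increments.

f/11

Scene light: 1 2/3 stops brighter.
ISO: 250 → 320 → 400 → 500 → 640 → 800 → 1000 — 2 stops raised (brighter).
Shutter speed: 1/4000 → 1/3200 → 1/2500 → 1/2000 → 1/1600 → 1/1250 → 1/1000 — 2 stops slower (brighter).
Net so far: 5 2/3 stops brighter. Aperture: f/1.6 → f/1.8 → f/2 → f/2.2 → f/2.5 → f/2.8 → f/3.2 → f/3.5 → f/4 → f/4.5 → f/5 → f/5.6 → f/6.3 → f/7.1 → f/8 → f/9 → f/10 → f/11.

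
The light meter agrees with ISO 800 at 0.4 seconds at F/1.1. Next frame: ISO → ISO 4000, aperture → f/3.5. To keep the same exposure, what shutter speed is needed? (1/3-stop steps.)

ISO: 800 → 1000 → 1250 → 1600 → 2000 → 2500 → 3200 → 4000 — 2 1/3 stops raised (brighter).
Aperture: f/1.1 → f/1.2 → f/1.4 → f/1.6 → f/1.8 → f/2 → f/2.2 → f/2.5 → f/2.8 → f/3.2 → f/3.5 — 3 1/3 stops smaller aperture (darker).
Net change so far: 1 stop darker. Offset with the shutter speed: 0.4 → 0.5 → 0.6 → 0.8.

0.8 s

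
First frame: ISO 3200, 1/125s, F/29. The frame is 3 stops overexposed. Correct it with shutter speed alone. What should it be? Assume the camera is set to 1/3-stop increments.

Overexposed by 3 stops → need 3 stops darker.
Shutter speed: 1/125 → 1/160 → 1/200 → 1/250 → 1/320 → 1/400 → 1/500 → 1/640 → 1/800 → 1/1000.

1/1000s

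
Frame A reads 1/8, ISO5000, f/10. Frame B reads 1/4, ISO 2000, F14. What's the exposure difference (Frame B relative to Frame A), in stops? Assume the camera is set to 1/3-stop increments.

1 1/3 stops darker

Aperture: f/10 → f/11 → f/13 → f/14 — 1 stop narrower (darker).
Shutter speed: 1/8 → 1/6 → 1/5 → 1/4 — 1 stop slower (brighter).
ISO: 5000 → 4000 → 3200 → 2500 → 2000 — 1 1/3 stops lower (darker).
Net: −1 +1 −1 1/3 = −1 1/3 stops.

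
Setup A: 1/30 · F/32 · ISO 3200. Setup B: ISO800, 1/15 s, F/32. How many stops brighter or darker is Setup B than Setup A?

Aperture: unchanged.
Shutter speed: 1/30 → 1/15 — 1 stop slower (brighter).
ISO: 3200 → 1600 → 800 — 2 stops dropped (darker).
Net: +1 −2 = −1 stop.

1 stop darker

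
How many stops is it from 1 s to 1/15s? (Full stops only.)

4 stops

1 → 1/2 → 1/4 → 1/8 → 1/15 — count the steps: 4 stops.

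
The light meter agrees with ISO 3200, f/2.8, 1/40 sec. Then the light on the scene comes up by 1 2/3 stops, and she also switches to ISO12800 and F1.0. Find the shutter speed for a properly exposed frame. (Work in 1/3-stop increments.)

Scene light: 1 2/3 stops brighter.
ISO: 3200 → 4000 → 5000 → 6400 → 8000 → 10000 → 12800 — 2 stops raised (brighter).
Aperture: f/2.8 → f/2.5 → f/2.2 → f/2 → f/1.8 → f/1.6 → f/1.4 → f/1.2 → f/1.1 → f/1.0 — 3 stops wider (brighter).
Net so far: 6 2/3 stops brighter. Shutter speed: 1/40 → 1/50 → 1/60 → 1/80 → 1/100 → 1/125 → 1/160 → 1/200 → 1/250 → 1/320 → 1/400 → 1/500 → 1/640 → 1/800 → 1/1000 → 1/1250 → 1/1600 → 1/2000 → 1/2500 → 1/3200 → 1/4000.

1/4000s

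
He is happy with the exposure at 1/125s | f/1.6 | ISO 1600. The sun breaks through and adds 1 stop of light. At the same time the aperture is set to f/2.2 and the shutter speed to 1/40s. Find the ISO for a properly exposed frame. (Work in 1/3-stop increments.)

Scene light: 1 stop brighter.
Aperture: f/1.6 → f/1.8 → f/2 → f/2.2 — 1 stop smaller aperture (darker).
Shutter speed: 1/125 → 1/100 → 1/80 → 1/60 → 1/50 → 1/40 — 1 2/3 stops slower (brighter).
Net so far: 1 2/3 stops brighter. ISO: 1600 → 1250 → 1000 → 800 → 640 → 500.

ISO 500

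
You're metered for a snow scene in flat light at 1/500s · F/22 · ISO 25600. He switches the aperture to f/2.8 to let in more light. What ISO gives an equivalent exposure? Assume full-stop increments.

ISO 400

Aperture: f/22 → f/16 → f/11 → f/8 → f/5.6 → f/4 → f/2.8 — 6 stops opened up (brighter).
Need 6 stops darker from the ISO: 25600 → 12800 → 6400 → 3200 → 1600 → 800 → 400.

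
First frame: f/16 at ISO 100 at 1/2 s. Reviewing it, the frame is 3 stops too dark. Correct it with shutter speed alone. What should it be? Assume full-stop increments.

Underexposed by 3 stops → need 3 stops brighter.
Shutter speed: 1/2 → 1 → 2 → 4.

4 s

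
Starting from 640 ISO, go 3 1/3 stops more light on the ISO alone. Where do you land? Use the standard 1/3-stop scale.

ISO: 640 → 800 → 1000 → 1250 → 1600 → 2000 → 2500 → 3200 → 4000 → 5000 → 6400 — 3 1/3 stops raised (brighter).

ISO 6400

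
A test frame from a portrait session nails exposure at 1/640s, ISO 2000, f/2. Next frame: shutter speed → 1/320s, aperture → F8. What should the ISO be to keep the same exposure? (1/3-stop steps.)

ISO 16000

Shutter speed: 1/640 → 1/500 → 1/400 → 1/320 — 1 stop longer (brighter).
Aperture: f/2 → f/2.2 → f/2.5 → f/2.8 → f/3.2 → f/3.5 → f/4 → f/4.5 → f/5 → f/5.6 → f/6.3 → f/7.1 → f/8 — 4 stops narrower (darker).
Net change so far: 3 stops darker. Offset with the ISO: 2000 → 2500 → 3200 → 4000 → 5000 → 6400 → 8000 → 10000 → 12800 → 16000.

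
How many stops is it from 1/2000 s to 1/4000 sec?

1 stop

1/2000 → 1/4000 — count the steps: 1 stop.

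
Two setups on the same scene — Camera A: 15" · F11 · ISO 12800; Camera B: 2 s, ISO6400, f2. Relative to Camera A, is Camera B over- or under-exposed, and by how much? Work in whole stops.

Aperture: f/11 → f/8 → f/5.6 → f/4 → f/2.8 → f/2 — 5 stops larger aperture (brighter).
Shutter speed: 15 → 8 → 4 → 2 — 3 stops faster (darker).
ISO: 12800 → 6400 — 1 stop dropped (darker).
Net: +5 −3 −1 = +1 stop.

1 stop brighter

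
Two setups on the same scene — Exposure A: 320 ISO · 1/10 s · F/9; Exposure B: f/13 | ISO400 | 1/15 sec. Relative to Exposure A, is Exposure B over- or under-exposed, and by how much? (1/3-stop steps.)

Aperture: f/9 → f/10 → f/11 → f/13 — 1 stop stopped down (darker).
Shutter speed: 1/10 → 1/13 → 1/15 — 2/3 stop shorter (darker).
ISO: 320 → 400 — 1/3 stop raised (brighter).
Net: −1 −2/3 +1/3 = −1 1/3 stops.

1 1/3 stops darker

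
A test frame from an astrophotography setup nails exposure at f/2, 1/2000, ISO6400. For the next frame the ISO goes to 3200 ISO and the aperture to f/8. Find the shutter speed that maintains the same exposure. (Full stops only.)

ISO: 6400 → 3200 — 1 stop lower (darker).
Aperture: f/2 → f/2.8 → f/4 → f/5.6 → f/8 — 4 stops smaller aperture (darker).
Net change so far: 5 stops darker. Offset with the shutter speed: 1/2000 → 1/1000 → 1/500 → 1/250 → 1/125 → 1/60.

1/60s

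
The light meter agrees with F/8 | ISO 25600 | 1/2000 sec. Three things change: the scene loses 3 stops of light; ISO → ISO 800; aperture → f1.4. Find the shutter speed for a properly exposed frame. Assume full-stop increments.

Scene light: 3 stops darker.
ISO: 25600 → 12800 → 6400 → 3200 → 1600 → 800 — 5 stops lower (darker).
Aperture: f/8 → f/5.6 → f/4 → f/2.8 → f/2 → f/1.4 — 5 stops larger aperture (brighter).
Net so far: 3 stops darker. Shutter speed: 1/2000 → 1/1000 → 1/500 → 1/250.

1/250s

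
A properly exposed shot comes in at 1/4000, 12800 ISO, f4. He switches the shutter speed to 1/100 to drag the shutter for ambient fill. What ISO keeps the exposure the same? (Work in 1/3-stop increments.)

Shutter speed: 1/4000 → 1/3200 → 1/2500 → 1/2000 → 1/1600 → 1/1250 → 1/1000 → 1/800 → 1/640 → 1/500 → 1/400 → 1/320 → 1/250 → 1/200 → 1/160 → 1/125 → 1/100 — 5 1/3 stops longer (brighter).
Need 5 1/3 stops darker from the ISO: 12800 → 10000 → 8000 → 6400 → 5000 → 4000 → 3200 → 2500 → 2000 → 1600 → 1250 → 1000 → 800 → 640 → 500 → 400 → 320.

ISO 320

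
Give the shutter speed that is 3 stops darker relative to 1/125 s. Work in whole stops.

Shutter speed: 1/125 → 1/250 → 1/500 → 1/1000 — 3 stops shorter (darker).

1/1000s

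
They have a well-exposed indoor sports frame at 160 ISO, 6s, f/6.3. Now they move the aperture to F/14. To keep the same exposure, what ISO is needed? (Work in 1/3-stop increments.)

ISO 800

Aperture: f/6.3 → f/7.1 → f/8 → f/9 → f/10 → f/11 → f/13 → f/14 — 2 1/3 stops narrower (darker).
Need 2 1/3 stops brighter from the ISO: 160 → 200 → 250 → 320 → 400 → 500 → 640 → 800.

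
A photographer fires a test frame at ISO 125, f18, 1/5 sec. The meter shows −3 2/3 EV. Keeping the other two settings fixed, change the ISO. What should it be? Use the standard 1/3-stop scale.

Underexposed by 3 2/3 stops → need 3 2/3 stops brighter.
ISO: 125 → 160 → 200 → 250 → 320 → 400 → 500 → 640 → 800 → 1000 → 1250 → 1600.

ISO 1600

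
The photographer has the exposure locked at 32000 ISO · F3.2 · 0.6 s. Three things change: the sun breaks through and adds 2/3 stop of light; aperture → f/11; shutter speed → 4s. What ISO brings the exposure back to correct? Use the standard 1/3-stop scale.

ISO 40000

Scene light: 2/3 stop brighter.
Aperture: f/3.2 → f/3.5 → f/4 → f/4.5 → f/5 → f/5.6 → f/6.3 → f/7.1 → f/8 → f/9 → f/10 → f/11 — 3 2/3 stops smaller aperture (darker).
Shutter speed: 0.6 → 0.8 → 1 → 1.3 → 1.6 → 2 → 2.5 → 3.2 → 4 — 2 2/3 stops slower (brighter).
Net so far: 1/3 stop darker. ISO: 32000 → 40000.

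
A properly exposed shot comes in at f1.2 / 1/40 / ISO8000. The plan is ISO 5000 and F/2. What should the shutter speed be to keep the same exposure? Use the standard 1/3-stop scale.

ISO: 8000 → 6400 → 5000 — 2/3 stop lower (darker).
Aperture: f/1.2 → f/1.4 → f/1.6 → f/1.8 → f/2 — 1 1/3 stops narrower (darker).
Net change so far: 2 stops darker. Offset with the shutter speed: 1/40 → 1/30 → 1/25 → 1/20 → 1/15 → 1/13 → 1/10.

1/10s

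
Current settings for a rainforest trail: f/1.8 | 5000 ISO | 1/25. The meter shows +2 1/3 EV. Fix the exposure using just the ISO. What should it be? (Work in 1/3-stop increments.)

Overexposed by 2 1/3 stops → need 2 1/3 stops darker.
ISO: 5000 → 4000 → 3200 → 2500 → 2000 → 1600 → 1250 → 1000.

ISO 1000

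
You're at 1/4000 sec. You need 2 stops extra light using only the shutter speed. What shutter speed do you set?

1/1000s

Shutter speed: 1/4000 → 1/2000 → 1/1000 — 2 stops longer (brighter).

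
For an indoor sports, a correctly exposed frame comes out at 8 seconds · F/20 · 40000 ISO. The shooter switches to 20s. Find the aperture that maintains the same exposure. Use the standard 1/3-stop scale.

Shutter speed: 8 → 10 → 13 → 15 → 20 — 1 1/3 stops slower (brighter).
Need 1 1/3 stops darker from the aperture: f/20 → f/22 → f/25 → f/29 → f/32.

f/32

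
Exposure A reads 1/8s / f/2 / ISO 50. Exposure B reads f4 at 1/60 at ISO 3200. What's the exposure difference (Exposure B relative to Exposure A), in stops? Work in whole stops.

Aperture: f/2 → f/2.8 → f/4 — 2 stops stopped down (darker).
Shutter speed: 1/8 → 1/15 → 1/30 → 1/60 — 3 stops shorter (darker).
ISO: 50 → 100 → 200 → 400 → 800 → 1600 → 3200 — 6 stops raised (brighter).
Net: −2 −3 +6 = +1 stop.

1 stop brighter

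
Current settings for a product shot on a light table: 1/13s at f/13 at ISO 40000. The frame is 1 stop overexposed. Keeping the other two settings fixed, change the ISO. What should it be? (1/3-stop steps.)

Overexposed by 1 stop → need 1 stop darker.
ISO: 40000 → 32000 → 25600 → 20000.

ISO 20000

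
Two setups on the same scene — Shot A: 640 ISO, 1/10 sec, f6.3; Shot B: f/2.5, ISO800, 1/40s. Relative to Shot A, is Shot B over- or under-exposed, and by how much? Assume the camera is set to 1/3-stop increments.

1 stop brighter

Aperture: f/6.3 → f/5.6 → f/5 → f/4.5 → f/4 → f/3.5 → f/3.2 → f/2.8 → f/2.5 — 2 2/3 stops larger aperture (brighter).
Shutter speed: 1/10 → 1/13 → 1/15 → 1/20 → 1/25 → 1/30 → 1/40 — 2 stops shorter (darker).
ISO: 640 → 800 — 1/3 stop raised (brighter).
Net: +2 2/3 −2 +1/3 = +1 stop.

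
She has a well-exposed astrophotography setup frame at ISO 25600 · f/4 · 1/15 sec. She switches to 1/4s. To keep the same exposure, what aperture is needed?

Shutter speed: 1/15 → 1/8 → 1/4 — 2 stops slower (brighter).
Need 2 stops darker from the aperture: f/4 → f/5.6 → f/8.

f/8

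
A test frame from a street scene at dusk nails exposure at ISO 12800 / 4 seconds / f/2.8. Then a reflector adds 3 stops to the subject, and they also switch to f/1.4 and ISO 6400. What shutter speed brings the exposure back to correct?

1/4s

Scene light: 3 stops brighter.
Aperture: f/2.8 → f/2 → f/1.4 — 2 stops opened up (brighter).
ISO: 12800 → 6400 — 1 stop lower (darker).
Net so far: 4 stops brighter. Shutter speed: 4 → 2 → 1 → 1/2 → 1/4.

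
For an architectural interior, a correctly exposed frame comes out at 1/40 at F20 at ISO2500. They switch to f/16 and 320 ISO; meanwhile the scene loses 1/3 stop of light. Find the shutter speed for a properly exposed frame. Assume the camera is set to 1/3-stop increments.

1/6s

Scene light: 1/3 stop darker.
Aperture: f/20 → f/18 → f/16 — 2/3 stop opened up (brighter).
ISO: 2500 → 2000 → 1600 → 1250 → 1000 → 800 → 640 → 500 → 400 → 320 — 3 stops lower (darker).
Net so far: 2 2/3 stops darker. Shutter speed: 1/40 → 1/30 → 1/25 → 1/20 → 1/15 → 1/13 → 1/10 → 1/8 → 1/6.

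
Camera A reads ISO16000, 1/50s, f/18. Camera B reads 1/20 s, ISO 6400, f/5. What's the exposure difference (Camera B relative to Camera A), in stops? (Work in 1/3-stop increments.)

3 2/3 stops brighter

Aperture: f/18 → f/16 → f/14 → f/13 → f/11 → f/10 → f/9 → f/8 → f/7.1 → f/6.3 → f/5.6 → f/5 — 3 2/3 stops larger aperture (brighter).
Shutter speed: 1/50 → 1/40 → 1/30 → 1/25 → 1/20 — 1 1/3 stops slower (brighter).
ISO: 16000 → 12800 → 10000 → 8000 → 6400 — 1 1/3 stops dropped (darker).
Net: +3 2/3 +1 1/3 −1 1/3 = +3 2/3 stops.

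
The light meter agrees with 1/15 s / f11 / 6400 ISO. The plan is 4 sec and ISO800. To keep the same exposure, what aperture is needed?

Shutter speed: 1/15 → 1/8 → 1/4 → 1/2 → 1 → 2 → 4 — 6 stops slower (brighter).
ISO: 6400 → 3200 → 1600 → 800 — 3 stops lower (darker).
Net change so far: 3 stops brighter. Offset with the aperture: f/11 → f/16 → f/22 → f/32.

f/32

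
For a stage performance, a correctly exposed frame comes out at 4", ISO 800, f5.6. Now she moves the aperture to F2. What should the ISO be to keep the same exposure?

Aperture: f/5.6 → f/4 → f/2.8 → f/2 — 3 stops wider (brighter).
Need 3 stops darker from the ISO: 800 → 400 → 200 → 100.

ISO 100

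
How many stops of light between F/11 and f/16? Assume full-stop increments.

1 stop

f/11 → f/16 — count the steps: 1 stop.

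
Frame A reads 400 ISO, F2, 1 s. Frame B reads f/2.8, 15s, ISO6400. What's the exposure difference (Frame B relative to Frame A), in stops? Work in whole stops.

7 stops brighter

Aperture: f/2 → f/2.8 — 1 stop smaller aperture (darker).
Shutter speed: 1 → 2 → 4 → 8 → 15 — 4 stops longer (brighter).
ISO: 400 → 800 → 1600 → 3200 → 6400 — 4 stops higher (brighter).
Net: −1 +4 +4 = +7 stops.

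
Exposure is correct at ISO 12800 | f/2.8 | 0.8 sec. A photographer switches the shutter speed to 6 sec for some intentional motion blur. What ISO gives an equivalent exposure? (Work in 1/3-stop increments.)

Shutter speed: 0.8 → 1 → 1.3 → 1.6 → 2 → 2.5 → 3.2 → 4 → 5 → 6 — 3 stops longer (brighter).
Need 3 stops darker from the ISO: 12800 → 10000 → 8000 → 6400 → 5000 → 4000 → 3200 → 2500 → 2000 → 1600.

ISO 1600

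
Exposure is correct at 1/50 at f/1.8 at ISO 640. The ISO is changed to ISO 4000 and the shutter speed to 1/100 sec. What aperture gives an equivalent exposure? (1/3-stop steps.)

ISO: 640 → 800 → 1000 → 1250 → 1600 → 2000 → 2500 → 3200 → 4000 — 2 2/3 stops raised (brighter).
Shutter speed: 1/50 → 1/60 → 1/80 → 1/100 — 1 stop faster (darker).
Net change so far: 1 2/3 stops brighter. Offset with the aperture: f/1.8 → f/2 → f/2.2 → f/2.5 → f/2.8 → f/3.2.

f/3.2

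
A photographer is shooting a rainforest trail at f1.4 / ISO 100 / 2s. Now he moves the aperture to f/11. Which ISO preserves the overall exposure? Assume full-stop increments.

Aperture: f/1.4 → f/2 → f/2.8 → f/4 → f/5.6 → f/8 → f/11 — 6 stops smaller aperture (darker).
Need 6 stops brighter from the ISO: 100 → 200 → 400 → 800 → 1600 → 3200 → 6400.

ISO 6400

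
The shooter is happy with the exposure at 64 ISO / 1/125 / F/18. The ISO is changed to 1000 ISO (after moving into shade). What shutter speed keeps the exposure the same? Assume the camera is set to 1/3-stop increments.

ISO: 64 → 80 → 100 → 125 → 160 → 200 → 250 → 320 → 400 → 500 → 640 → 800 → 1000 — 4 stops higher (brighter).
Need 4 stops darker from the shutter speed: 1/125 → 1/160 → 1/200 → 1/250 → 1/320 → 1/400 → 1/500 → 1/640 → 1/800 → 1/1000 → 1/1250 → 1/1600 → 1/2000.

1/2000s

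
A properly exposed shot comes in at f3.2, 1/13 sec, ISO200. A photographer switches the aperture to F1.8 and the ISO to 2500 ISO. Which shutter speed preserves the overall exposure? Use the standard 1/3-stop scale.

1/500s

Aperture: f/3.2 → f/2.8 → f/2.5 → f/2.2 → f/2 → f/1.8 — 1 2/3 stops larger aperture (brighter).
ISO: 200 → 250 → 320 → 400 → 500 → 640 → 800 → 1000 → 1250 → 1600 → 2000 → 2500 — 3 2/3 stops higher (brighter).
Net change so far: 5 1/3 stops brighter. Offset with the shutter speed: 1/13 → 1/15 → 1/20 → 1/25 → 1/30 → 1/40 → 1/50 → 1/60 → 1/80 → 1/100 → 1/125 → 1/160 → 1/200 → 1/250 → 1/320 → 1/400 → 1/500.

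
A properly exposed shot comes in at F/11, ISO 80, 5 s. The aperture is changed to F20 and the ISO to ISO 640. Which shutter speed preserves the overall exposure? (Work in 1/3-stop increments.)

2 s

Aperture: f/11 → f/13 → f/14 → f/16 → f/18 → f/20 — 1 2/3 stops narrower (darker).
ISO: 80 → 100 → 125 → 160 → 200 → 250 → 320 → 400 → 500 → 640 — 3 stops higher (brighter).
Net change so far: 1 1/3 stops brighter. Offset with the shutter speed: 5 → 4 → 3.2 → 2.5 → 2.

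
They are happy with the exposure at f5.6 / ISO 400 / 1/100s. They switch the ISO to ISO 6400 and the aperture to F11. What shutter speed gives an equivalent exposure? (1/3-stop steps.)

ISO: 400 → 500 → 640 → 800 → 1000 → 1250 → 1600 → 2000 → 2500 → 3200 → 4000 → 5000 → 6400 — 4 stops higher (brighter).
Aperture: f/5.6 → f/6.3 → f/7.1 → f/8 → f/9 → f/10 → f/11 — 2 stops smaller aperture (darker).
Net change so far: 2 stops brighter. Offset with the shutter speed: 1/100 → 1/125 → 1/160 → 1/200 → 1/250 → 1/320 → 1/400.

1/400s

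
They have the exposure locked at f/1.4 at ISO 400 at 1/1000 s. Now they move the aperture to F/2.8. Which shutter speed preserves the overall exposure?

Aperture: f/1.4 → f/2 → f/2.8 — 2 stops stopped down (darker).
Need 2 stops brighter from the shutter speed: 1/1000 → 1/500 → 1/250.

1/250s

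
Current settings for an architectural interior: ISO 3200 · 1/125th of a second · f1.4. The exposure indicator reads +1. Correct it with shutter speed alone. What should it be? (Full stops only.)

1/250s

Overexposed by 1 stop → need 1 stop darker.
Shutter speed: 1/125 → 1/250.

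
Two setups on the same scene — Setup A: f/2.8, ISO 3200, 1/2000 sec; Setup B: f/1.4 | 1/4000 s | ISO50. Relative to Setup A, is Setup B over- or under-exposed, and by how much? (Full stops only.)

Aperture: f/2.8 → f/2 → f/1.4 — 2 stops wider (brighter).
Shutter speed: 1/2000 → 1/4000 — 1 stop faster (darker).
ISO: 3200 → 1600 → 800 → 400 → 200 → 100 → 50 — 6 stops lower (darker).
Net: +2 −1 −6 = −5 stops.

5 stops darker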